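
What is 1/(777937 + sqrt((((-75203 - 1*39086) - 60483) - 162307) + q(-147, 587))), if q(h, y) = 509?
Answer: 777937/605186312539 - I*sqrt(336570)/605186312539 ≈ 1.2855e-6 - 9.5863e-10*I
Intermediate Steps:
1/(777937 + sqrt((((-75203 - 1*39086) - 60483) - 162307) + q(-147, 587))) = 1/(777937 + sqrt((((-75203 - 1*39086) - 60483) - 162307) + 509)) = 1/(777937 + sqrt((((-75203 - 39086) - 60483) - 162307) + 509)) = 1/(777937 + sqrt(((-114289 - 60483) - 162307) + 509)) = 1/(777937 + sqrt((-174772 - 162307) + 509)) = 1/(777937 + sqrt(-337079 + 509)) = 1/(777937 + sqrt(-336570)) = 1/(777937 + I*sqrt(336570))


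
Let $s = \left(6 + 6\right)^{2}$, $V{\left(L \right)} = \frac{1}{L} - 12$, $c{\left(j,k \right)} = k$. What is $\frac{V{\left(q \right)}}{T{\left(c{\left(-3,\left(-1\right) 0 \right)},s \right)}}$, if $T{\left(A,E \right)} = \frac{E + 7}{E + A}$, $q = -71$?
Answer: $- \frac{122832}{10721} \approx -11.457$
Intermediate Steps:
$V{\left(L \right)} = -12 + \frac{1}{L}$
$s = 144$ ($s = 12^{2} = 144$)
$T{\left(A,E \right)} = \frac{7 + E}{A + E}$
$\frac{V{\left(q \right)}}{T{\left(c{\left(-3,\left(-1\right) 0 \right)},s \right)}} = \frac{-12 + \frac{1}{-71}}{\frac{1}{\left(-1\right) 0 + 144} \left(7 + 144\right)} = \frac{-12 - \frac{1}{71}}{\frac{1}{0 + 144} \cdot 151} = - \frac{853}{71 \cdot \frac{1}{144} \cdot 151} = - \frac{853}{71 \cdot \frac{151}{144}} = \left(- \frac{853}{71}\right) \frac{144}{151} = - \frac{122832}{10721}$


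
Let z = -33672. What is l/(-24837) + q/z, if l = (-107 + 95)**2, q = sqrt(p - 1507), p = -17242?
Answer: -48/8279 - I*sqrt(18749)/33672 ≈ -0.0057978 - 0.0040665*I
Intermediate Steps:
q = I*sqrt(18749) (q = sqrt(-17242 - 1507) = sqrt(-18749) = I*sqrt(18749) ≈ 136.93*I)
l = 144 (l = (-12)**2 = 144)
l/(-24837) + q/z = 144/(-24837) + (I*sqrt(18749))/(-33672) = 144*(-1/24837) + (I*sqrt(18749))*(-1/33672) = -48/8279 - I*sqrt(18749)/33672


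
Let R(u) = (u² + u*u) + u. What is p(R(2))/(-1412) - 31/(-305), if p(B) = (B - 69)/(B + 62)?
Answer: 3169579/31007520 ≈ 0.10222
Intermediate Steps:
R(u) = u + 2*u² (R(u) = (u² + u²) + u = 2*u² + u = u + 2*u²)
p(B) = (-69 + B)/(62 + B)
p(R(2))/(-1412) - 31/(-305) = ((-69 + 2*(1 + 2*2))/(62 + 2*(1 + 2*2)))/(-1412) - 31/(-305) = ((-69 + 2*(1 + 4))/(62 + 2*(1 + 4)))*(-1/1412) - 31*(-1/305) = ((-69 + 2*5)/(62 + 2*5))*(-1/1412) + 31/305 = ((-69 + 10)/(62 + 10))*(-1/1412) + 31/305 = (-59/72)*(-1/1412) + 31/305 = ((1/72)*(-59))*(-1/1412) + 31/305 = -59/72*(-1/1412) + 31/305 = 59/101664 + 31/305 = 3169579/31007520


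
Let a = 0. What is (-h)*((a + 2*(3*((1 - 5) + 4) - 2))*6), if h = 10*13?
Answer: 3120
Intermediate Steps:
h = 130
(-h)*((a + 2*(3*((1 - 5) + 4) - 2))*6) = (-1*130)*((0 + 2*(3*((1 - 5) + 4) - 2))*6) = -130*(0 + 2*(3*(-4 + 4) - 2))*6 = -130*(0 + 2*(3*0 - 2))*6 = -130*(0 + 2*(0 - 2))*6 = -130*(0 + 2*(-2))*6 = -130*(0 - 4)*6 = -(-520)*6 = -130*(-24) = 3120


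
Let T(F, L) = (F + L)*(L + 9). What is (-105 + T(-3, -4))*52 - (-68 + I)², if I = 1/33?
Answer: -12958969/1089 ≈ -11900.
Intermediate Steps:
T(F, L) = (9 + L)*(F + L) (T(F, L) = (F + L)*(9 + L) = (9 + L)*(F + L))
I = 1/33 ≈ 0.030303
(-105 + T(-3, -4))*52 - (-68 + I)² = (-105 + ((-4)² + 9*(-3) + 9*(-4) - 3*(-4)))*52 - (-68 + 1/33)² = (-105 + (16 - 27 - 36 + 12))*52 - (-2243/33)² = (-105 - 35)*52 - 1*5031049/1089 = -140*52 - 5031049/1089 = -7280 - 5031049/1089 = -12958969/1089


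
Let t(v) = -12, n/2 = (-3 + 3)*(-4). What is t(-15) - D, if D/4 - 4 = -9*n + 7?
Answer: -56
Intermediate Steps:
n = 0 (n = 2*((-3 + 3)*(-4)) = 2*(0*(-4)) = 2*0 = 0)
D = 44 (D = 16 + 4*(-9*0 + 7) = 16 + 4*(0 + 7) = 16 + 4*7 = 16 + 28 = 44)
t(-15) - D = -12 - 1*44 = -12 - 44 = -56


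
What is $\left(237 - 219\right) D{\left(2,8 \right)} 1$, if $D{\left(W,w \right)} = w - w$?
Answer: $0$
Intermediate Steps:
$D{\left(W,w \right)} = 0$
$\left(237 - 219\right) D{\left(2,8 \right)} 1 = \left(237 - 219\right) 0 \cdot 1 = \left(237 - 219\right) 0 = 18 \cdot 0 = 0$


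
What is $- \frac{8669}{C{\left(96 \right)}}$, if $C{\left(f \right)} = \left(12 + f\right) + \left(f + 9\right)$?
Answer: $- \frac{8669}{213} \approx -40.7$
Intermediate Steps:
$C{\left(f \right)} = 21 + 2 f$ ($C{\left(f \right)} = \left(12 + f\right) + \left(9 + f\right) = 21 + 2 f$)
$- \frac{8669}{C{\left(96 \right)}} = - \frac{8669}{21 + 2 \cdot 96} = - \frac{8669}{21 + 192} = - \frac{8669}{213}$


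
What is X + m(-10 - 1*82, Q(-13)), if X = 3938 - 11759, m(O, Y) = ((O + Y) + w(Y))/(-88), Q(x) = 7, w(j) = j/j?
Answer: -172041/22 ≈ -7820.0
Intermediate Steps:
w(j) = 1
m(O, Y) = -1/88 - O/88 - Y/88 (m(O, Y) = ((O + Y) + 1)/(-88) = (1 + O + Y)*(-1/88) = -1/88 - O/88 - Y/88)
X = -7821
X + m(-10 - 1*82, Q(-13)) = -7821 + (-1/88 - (-10 - 1*82)/88 - 1/88*7) = -7821 + (-1/88 - (-10 - 82)/88 - 7/88) = -7821 + (-1/88 - 1/88*(-92) - 7/88) = -7821 + (-1/88 + 23/22 - 7/88) = -7821 + 21/22 = -172041/22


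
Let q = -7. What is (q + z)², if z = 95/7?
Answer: 2116/49 ≈ 43.184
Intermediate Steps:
z = 95/7 (z = 95*(⅐) = 95/7 ≈ 13.571)
(q + z)² = (-7 + 95/7)² = (46/7)² = 2116/49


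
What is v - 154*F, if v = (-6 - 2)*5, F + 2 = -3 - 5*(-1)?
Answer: -40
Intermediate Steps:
F = 0 (F = -2 + (-3 - 5*(-1)) = -2 + (-3 + 5) = -2 + 2 = 0)
v = -40 (v = -8*5 = -40)
v - 154*F = -40 - 154*0 = -40 + 0 = -40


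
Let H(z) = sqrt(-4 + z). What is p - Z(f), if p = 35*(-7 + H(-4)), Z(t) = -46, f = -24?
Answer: -199 + 70*I*sqrt(2) ≈ -199.0 + 98.995*I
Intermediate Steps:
p = -245 + 70*I*sqrt(2) (p = 35*(-7 + sqrt(-4 - 4)) = 35*(-7 + sqrt(-8)) = 35*(-7 + 2*I*sqrt(2)) = -245 + 70*I*sqrt(2) ≈ -245.0 + 98.995*I)
p - Z(f) = (-245 + 70*I*sqrt(2)) - 1*(-46) = (-245 + 70*I*sqrt(2)) + 46 = -199 + 70*I*sqrt(2)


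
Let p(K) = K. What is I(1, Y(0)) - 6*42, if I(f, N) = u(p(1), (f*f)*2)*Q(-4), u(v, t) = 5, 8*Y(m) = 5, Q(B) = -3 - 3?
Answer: -282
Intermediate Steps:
Q(B) = -6
Y(m) = 5/8 (Y(m) = (⅛)*5 = 5/8)
I(f, N) = -30 (I(f, N) = 5*(-6) = -30)
I(1, Y(0)) - 6*42 = -30 - 6*42 = -30 - 252 = -282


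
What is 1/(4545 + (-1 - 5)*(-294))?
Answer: 1/6309 ≈ 0.00015850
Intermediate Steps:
1/(4545 + (-1 - 5)*(-294)) = 1/(4545 - 6*(-294)) = 1/(4545 + 1764) = 1/6309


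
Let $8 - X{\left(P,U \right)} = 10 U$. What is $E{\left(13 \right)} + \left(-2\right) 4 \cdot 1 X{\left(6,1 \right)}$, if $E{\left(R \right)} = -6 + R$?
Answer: $23$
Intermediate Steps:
$X{\left(P,U \right)} = 8 - 10 U$
$E{\left(13 \right)} + \left(-2\right) 4 \cdot 1 X{\left(6,1 \right)} = \left(-6 + 13\right) + \left(-2\right) 4 \cdot 1 \left(8 - 10\right) = 7 + \left(-8\right) 1 \left(8 - 10\right) = 7 - -16 = 7 + 16 = 23$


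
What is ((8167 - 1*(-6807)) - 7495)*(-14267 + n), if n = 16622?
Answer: 17613045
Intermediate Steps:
((8167 - 1*(-6807)) - 7495)*(-14267 + n) = ((8167 - 1*(-6807)) - 7495)*(-14267 + 16622) = ((8167 + 6807) - 7495)*2355 = (14974 - 7495)*2355 = 7479*2355 = 17613045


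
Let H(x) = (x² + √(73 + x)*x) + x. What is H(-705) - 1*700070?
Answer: -203750 - 1410*I*√158 ≈ -2.0375e+5 - 17723.0*I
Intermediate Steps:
H(x) = x + x² + x*√(73 + x) (H(x) = (x² + x*√(73 + x)) + x = x + x² + x*√(73 + x))
H(-705) - 1*700070 = -705*(1 - 705 + √(73 - 705)) - 1*700070 = -705*(1 - 705 + √(-632)) - 700070 = -705*(1 - 705 + 2*I*√158) - 700070 = -705*(-704 + 2*I*√158) - 700070 = (496320 - 1410*I*√158) - 700070 = -203750 - 1410*I*√158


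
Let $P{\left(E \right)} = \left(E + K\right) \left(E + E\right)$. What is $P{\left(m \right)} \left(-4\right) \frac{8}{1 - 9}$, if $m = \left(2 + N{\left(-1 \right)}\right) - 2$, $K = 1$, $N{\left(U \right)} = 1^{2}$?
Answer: $16$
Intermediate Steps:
$N{\left(U \right)} = 1$
$m = 1$ ($m = \left(2 + 1\right) - 2 = 3 - 2 = 1$)
$P{\left(E \right)} = 2 E \left(1 + E\right)$ ($P{\left(E \right)} = \left(E + 1\right) \left(E + E\right) = \left(1 + E\right) 2 E = 2 E \left(1 + E\right)$)
$P{\left(m \right)} \left(-4\right) \frac{8}{1 - 9} = 2 \cdot 1 \left(1 + 1\right) \left(-4\right) \frac{8}{1 - 9} = 2 \cdot 1 \cdot 2 \left(-4\right) \frac{8}{1 - 9} = 4 \left(-4\right) \frac{8}{-8} = - 16 \cdot 8 \left(- \frac{1}{8}\right) = \left(-16\right) \left(-1\right) = 16$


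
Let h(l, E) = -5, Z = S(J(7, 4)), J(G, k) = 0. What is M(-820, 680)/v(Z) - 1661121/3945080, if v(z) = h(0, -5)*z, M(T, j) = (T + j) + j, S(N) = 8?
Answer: -54919701/3945080 ≈ -13.921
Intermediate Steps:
Z = 8
M(T, j) = T + 2*j
v(z) = -5*z
M(-820, 680)/v(Z) - 1661121/3945080 = (-820 + 2*680)/((-5*8)) - 1661121/3945080 = (-820 + 1360)/(-40) - 1661121*1/3945080 = 540*(-1/40) - 1661121/3945080 = -27/2 - 1661121/3945080 = -54919701/3945080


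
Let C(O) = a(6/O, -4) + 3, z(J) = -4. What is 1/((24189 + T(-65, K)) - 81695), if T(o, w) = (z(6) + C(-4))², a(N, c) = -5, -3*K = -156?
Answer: -1/57470 ≈ -1.7400e-5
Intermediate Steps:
K = 52 (K = -⅓*(-156) = 52)
C(O) = -2 (C(O) = -5 + 3 = -2)
T(o, w) = 36 (T(o, w) = (-4 - 2)² = (-6)² = 36)
1/((24189 + T(-65, K)) - 81695) = 1/((24189 + 36) - 81695) = 1/(24225 - 81695) = 1/(-57470) = -1/57470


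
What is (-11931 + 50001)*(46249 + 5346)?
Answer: 1964221650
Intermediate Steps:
(-11931 + 50001)*(46249 + 5346) = 38070*51595 = 1964221650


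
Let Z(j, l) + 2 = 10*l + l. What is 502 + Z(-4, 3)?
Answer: 533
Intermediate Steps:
Z(j, l) = -2 + 11*l (Z(j, l) = -2 + (10*l + l) = -2 + 11*l)
502 + Z(-4, 3) = 502 + (-2 + 11*3) = 502 + (-2 + 33) = 502 + 31 = 533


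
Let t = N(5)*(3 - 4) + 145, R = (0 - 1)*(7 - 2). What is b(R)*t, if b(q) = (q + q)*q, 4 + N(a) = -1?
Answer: 7500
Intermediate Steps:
N(a) = -5 (N(a) = -4 - 1 = -5)
R = -5 (R = -1*5 = -5)
t = 150 (t = -5*(3 - 4) + 145 = -5*(-1) + 145 = 5 + 145 = 150)
b(q) = 2*q² (b(q) = (2*q)*q = 2*q²)
b(R)*t = (2*(-5)²)*150 = (2*25)*150 = 50*150 = 7500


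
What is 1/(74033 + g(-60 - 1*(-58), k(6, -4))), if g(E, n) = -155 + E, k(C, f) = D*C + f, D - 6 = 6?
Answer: 1/73876 ≈ 1.3536e-5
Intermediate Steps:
D = 12 (D = 6 + 6 = 12)
k(C, f) = f + 12*C (k(C, f) = 12*C + f = f + 12*C)
1/(74033 + g(-60 - 1*(-58), k(6, -4))) = 1/(74033 + (-155 + (-60 - 1*(-58)))) = 1/(74033 + (-155 + (-60 + 58))) = 1/(74033 + (-155 - 2)) = 1/(74033 - 157) = 1/73876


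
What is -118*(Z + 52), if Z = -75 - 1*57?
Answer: 9440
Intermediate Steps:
Z = -132 (Z = -75 - 57 = -132)
-118*(Z + 52) = -118*(-132 + 52) = -118*(-80) = 9440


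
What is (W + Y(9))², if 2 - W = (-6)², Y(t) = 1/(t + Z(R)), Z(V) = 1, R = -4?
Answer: 114921/100 ≈ 1149.2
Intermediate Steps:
Y(t) = 1/(1 + t) (Y(t) = 1/(t + 1) = 1/(1 + t))
W = -34 (W = 2 - 1*(-6)² = 2 - 1*36 = 2 - 36 = -34)
(W + Y(9))² = (-34 + 1/(1 + 9))² = (-34 + 1/10)² = (-34 + ⅒)² = (-339/10)² = 114921/100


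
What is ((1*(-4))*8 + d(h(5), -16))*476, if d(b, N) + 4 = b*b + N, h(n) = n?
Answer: -12852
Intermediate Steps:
d(b, N) = -4 + N + b**2 (d(b, N) = -4 + (b*b + N) = -4 + (b**2 + N) = -4 + (N + b**2) = -4 + N + b**2)
((1*(-4))*8 + d(h(5), -16))*476 = ((1*(-4))*8 + (-4 - 16 + 5**2))*476 = (-4*8 + (-4 - 16 + 25))*476 = (-32 + 5)*476 = -27*476 = -12852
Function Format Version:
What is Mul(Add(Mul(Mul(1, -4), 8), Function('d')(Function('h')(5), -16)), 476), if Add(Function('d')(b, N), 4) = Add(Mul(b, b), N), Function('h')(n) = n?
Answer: -12852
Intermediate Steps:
Function('d')(b, N) = Add(-4, N, Pow(b, 2)) (Function('d')(b, N) = Add(-4, Add(Mul(b, b), N)) = Add(-4, Add(Pow(b, 2), N)) = Add(-4, Add(N, Pow(b, 2))) = Add(-4, N, Pow(b, 2)))
Mul(Add(Mul(Mul(1, -4), 8), Function('d')(Function('h')(5), -16)), 476) = Mul(Add(Mul(Mul(1, -4), 8), Add(-4, -16, Pow(5, 2))), 476) = Mul(Add(Mul(-4, 8), Add(-4, -16, 25)), 476) = Mul(Add(-32, 5), 476) = Mul(-27, 476) = -12852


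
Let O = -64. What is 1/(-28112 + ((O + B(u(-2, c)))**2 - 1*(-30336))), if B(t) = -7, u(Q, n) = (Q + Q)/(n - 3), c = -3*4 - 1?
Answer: 1/7265 ≈ 0.00013765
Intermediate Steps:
c = -13 (c = -12 - 1 = -13)
u(Q, n) = 2*Q/(-3 + n) (u(Q, n) = (2*Q)/(-3 + n) = 2*Q/(-3 + n))
1/(-28112 + ((O + B(u(-2, c)))**2 - 1*(-30336))) = 1/(-28112 + ((-64 - 7)**2 - 1*(-30336))) = 1/(-28112 + ((-71)**2 + 30336)) = 1/(-28112 + (5041 + 30336)) = 1/(-28112 + 35377) = 1/7265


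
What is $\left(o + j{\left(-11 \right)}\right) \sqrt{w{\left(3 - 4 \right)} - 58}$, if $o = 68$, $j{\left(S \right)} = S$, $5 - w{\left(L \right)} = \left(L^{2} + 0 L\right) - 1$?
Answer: $57 i \sqrt{53} \approx 414.97 i$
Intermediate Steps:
$w{\left(L \right)} = 6 - L^{2}$ ($w{\left(L \right)} = 5 - \left(\left(L^{2} + 0 L\right) - 1\right) = 5 - \left(\left(L^{2} + 0\right) - 1\right) = 5 - \left(L^{2} - 1\right) = 5 - \left(-1 + L^{2}\right) = 6 - L^{2}$)
$\left(o + j{\left(-11 \right)}\right) \sqrt{w{\left(3 - 4 \right)} - 58} = \left(68 - 11\right) \sqrt{\left(6 - \left(3 - 4\right)^{2}\right) - 58} = 57 \sqrt{\left(6 - \left(3 - 4\right)^{2}\right) - 58} = 57 \sqrt{\left(6 - \left(-1\right)^{2}\right) - 58} = 57 \sqrt{\left(6 - 1\right) - 58} = 57 \sqrt{5 - 58} = 57 \sqrt{-53} = 57 i \sqrt{53}$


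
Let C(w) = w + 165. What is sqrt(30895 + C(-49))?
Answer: sqrt(31011) ≈ 176.10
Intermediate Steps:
C(w) = 165 + w
sqrt(30895 + C(-49)) = sqrt(30895 + (165 - 49)) = sqrt(30895 + 116) = sqrt(31011)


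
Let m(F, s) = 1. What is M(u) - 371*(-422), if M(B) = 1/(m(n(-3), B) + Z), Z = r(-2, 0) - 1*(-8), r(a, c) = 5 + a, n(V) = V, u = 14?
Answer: 1878745/12 ≈ 1.5656e+5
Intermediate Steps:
Z = 11 (Z = (5 - 2) - 1*(-8) = 3 + 8 = 11)
M(B) = 1/12 (M(B) = 1/(1 + 11) = 1/12)
M(u) - 371*(-422) = 1/12 - 371*(-422) = 1/12 + 156562 = 1878745/12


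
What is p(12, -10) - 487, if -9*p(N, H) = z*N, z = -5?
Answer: -1441/3 ≈ -480.33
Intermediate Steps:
p(N, H) = 5*N/9 (p(N, H) = -(-5)*N/9 = 5*N/9)
p(12, -10) - 487 = (5/9)*12 - 487 = 20/3 - 487 = -1441/3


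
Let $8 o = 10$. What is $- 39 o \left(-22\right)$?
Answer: $\frac{2145}{2} \approx 1072.5$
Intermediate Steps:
$o = \frac{5}{4}$ ($o = \frac{1}{8} \cdot 10 = \frac{5}{4} \approx 1.25$)
$- 39 o \left(-22\right) = \left(-39\right) \frac{5}{4} \left(-22\right) = \left(- \frac{195}{4}\right) \left(-22\right) = \frac{2145}{2}$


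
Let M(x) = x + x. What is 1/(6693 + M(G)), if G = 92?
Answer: 1/6877 ≈ 0.00014541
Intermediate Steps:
M(x) = 2*x
1/(6693 + M(G)) = 1/(6693 + 2*92) = 1/(6693 + 184) = 1/6877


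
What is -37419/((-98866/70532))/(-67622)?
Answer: -659809227/1671379163 ≈ -0.39477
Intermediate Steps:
-37419/((-98866/70532))/(-67622) = -37419/((-98866*1/70532))*(-1/67622) = -37419/(-49433/35266)*(-1/67622) = -37419*(-35266/49433)*(-1/67622) = (1319618454/49433)*(-1/67622) = -659809227/1671379163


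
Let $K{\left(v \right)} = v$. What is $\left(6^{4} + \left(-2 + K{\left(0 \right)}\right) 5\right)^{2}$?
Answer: $1653796$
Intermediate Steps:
$\left(6^{4} + \left(-2 + K{\left(0 \right)}\right) 5\right)^{2} = \left(6^{4} + \left(-2 + 0\right) 5\right)^{2} = \left(1296 - 10\right)^{2} = 1286^{2} = 1653796$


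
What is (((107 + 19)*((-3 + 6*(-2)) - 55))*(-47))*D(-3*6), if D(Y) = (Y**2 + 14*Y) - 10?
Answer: 25701480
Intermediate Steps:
D(Y) = -10 + Y**2 + 14*Y
(((107 + 19)*((-3 + 6*(-2)) - 55))*(-47))*D(-3*6) = (((107 + 19)*((-3 + 6*(-2)) - 55))*(-47))*(-10 + (-3*6)**2 + 14*(-3*6)) = ((126*((-3 - 12) - 55))*(-47))*(-10 + (-18)**2 + 14*(-18)) = ((126*(-15 - 55))*(-47))*(-10 + 324 - 252) = ((126*(-70))*(-47))*62 = -8820*(-47)*62 = 414540*62 = 25701480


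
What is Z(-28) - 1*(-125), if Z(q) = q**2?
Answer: 909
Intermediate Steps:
Z(-28) - 1*(-125) = (-28)**2 - 1*(-125) = 784 + 125 = 909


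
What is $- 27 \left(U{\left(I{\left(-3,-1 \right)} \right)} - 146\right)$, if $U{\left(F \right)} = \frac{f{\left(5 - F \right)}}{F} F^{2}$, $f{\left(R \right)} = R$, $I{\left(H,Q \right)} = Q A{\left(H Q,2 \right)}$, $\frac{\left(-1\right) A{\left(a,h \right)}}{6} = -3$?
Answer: $15120$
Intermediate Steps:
$A{\left(a,h \right)} = 18$ ($A{\left(a,h \right)} = \left(-6\right) \left(-3\right) = 18$)
$I{\left(H,Q \right)} = 18 Q$ ($I{\left(H,Q \right)} = Q 18 = 18 Q$)
$U{\left(F \right)} = F \left(5 - F\right)$ ($U{\left(F \right)} = \frac{5 - F}{F} F^{2} = F \left(5 - F\right)$)
$- 27 \left(U{\left(I{\left(-3,-1 \right)} \right)} - 146\right) = - 27 \left(18 \left(-1\right) \left(5 - 18 \left(-1\right)\right) - 146\right) = - 27 \left(- 18 \left(5 - -18\right) - 146\right) = - 27 \left(- 18 \left(5 + 18\right) - 146\right) = - 27 \left(\left(-18\right) 23 - 146\right) = - 27 \left(-414 - 146\right) = \left(-27\right) \left(-560\right) = 15120$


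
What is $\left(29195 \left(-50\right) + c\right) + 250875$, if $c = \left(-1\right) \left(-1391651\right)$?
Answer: $182776$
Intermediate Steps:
$c = 1391651$
$\left(29195 \left(-50\right) + c\right) + 250875 = \left(29195 \left(-50\right) + 1391651\right) + 250875 = \left(-1459750 + 1391651\right) + 250875 = -68099 + 250875 = 182776$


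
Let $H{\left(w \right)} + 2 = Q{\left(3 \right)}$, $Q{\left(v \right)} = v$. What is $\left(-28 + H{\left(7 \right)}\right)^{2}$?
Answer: $729$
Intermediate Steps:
$H{\left(w \right)} = 1$ ($H{\left(w \right)} = -2 + 3 = 1$)
$\left(-28 + H{\left(7 \right)}\right)^{2} = \left(-28 + 1\right)^{2} = \left(-27\right)^{2} = 729$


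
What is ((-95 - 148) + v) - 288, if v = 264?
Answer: -267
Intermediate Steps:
((-95 - 148) + v) - 288 = ((-95 - 148) + 264) - 288 = (-243 + 264) - 288 = 21 - 288 = -267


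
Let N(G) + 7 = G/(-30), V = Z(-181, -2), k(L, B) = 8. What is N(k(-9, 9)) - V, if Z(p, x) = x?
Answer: -79/15 ≈ -5.2667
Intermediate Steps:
V = -2
N(G) = -7 - G/30 (N(G) = -7 + G/(-30) = -7 + G*(-1/30) = -7 - G/30)
N(k(-9, 9)) - V = (-7 - 1/30*8) - 1*(-2) = (-7 - 4/15) + 2 = -109/15 + 2 = -79/15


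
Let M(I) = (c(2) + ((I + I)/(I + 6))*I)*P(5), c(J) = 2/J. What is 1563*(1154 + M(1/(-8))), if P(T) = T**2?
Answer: 346481151/188 ≈ 1.8430e+6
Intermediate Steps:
M(I) = 25 + 50*I**2/(6 + I) (M(I) = (2/2 + ((I + I)/(I + 6))*I)*5**2 = (2*(1/2) + ((2*I)/(6 + I))*I)*25 = (1 + (2*I/(6 + I))*I)*25 = (1 + 2*I**2/(6 + I))*25 = 25 + 50*I**2/(6 + I))
1563*(1154 + M(1/(-8))) = 1563*(1154 + 25*(6 + 1/(-8) + 2*(1/(-8))**2)/(6 + 1/(-8))) = 1563*(1154 + 25*(6 - 1/8 + 2*(-1/8)**2)/(6 - 1/8)) = 1563*(1154 + 25*(6 - 1/8 + 2*(1/64))/(47/8)) = 1563*(1154 + 25*(8/47)*(6 - 1/8 + 1/32)) = 1563*(1154 + 25*(8/47)*(189/32)) = 1563*(1154 + 4725/188) = 1563*(221677/188) = 346481151/188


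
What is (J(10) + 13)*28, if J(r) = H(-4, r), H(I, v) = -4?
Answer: 252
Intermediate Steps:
J(r) = -4
(J(10) + 13)*28 = (-4 + 13)*28 = 9*28 = 252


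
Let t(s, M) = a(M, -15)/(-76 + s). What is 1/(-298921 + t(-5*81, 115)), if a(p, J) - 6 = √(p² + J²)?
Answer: -69158664367/20672977973920599 + 2405*√538/20672977973920599 ≈ -3.3454e-6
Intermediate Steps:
a(p, J) = 6 + √(J² + p²) (a(p, J) = 6 + √(p² + J²) = 6 + √(J² + p²))
t(s, M) = (6 + √(225 + M²))/(-76 + s) (t(s, M) = (6 + √((-15)² + M²))/(-76 + s) = (6 + √(225 + M²))/(-76 + s))
1/(-298921 + t(-5*81, 115)) = 1/(-298921 + (6 + √(225 + 115²))/(-76 - 5*81)) = 1/(-298921 + (6 + √(225 + 13225))/(-76 - 405)) = 1/(-298921 + (6 + √13450)/(-481)) = 1/(-298921 - (6 + 5*√538)/481) = 1/(-298921 + (-6/481 - 5*√538/481)) = 1/(-143781007/481 - 5*√538/481)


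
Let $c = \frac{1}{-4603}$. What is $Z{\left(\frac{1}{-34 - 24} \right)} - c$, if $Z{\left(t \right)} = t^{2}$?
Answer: $\frac{7967}{15484492} \approx 0.00051451$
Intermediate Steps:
$c = - \frac{1}{4603} \approx -0.00021725$
$Z{\left(\frac{1}{-34 - 24} \right)} - c = \left(\frac{1}{-34 - 24}\right)^{2} - - \frac{1}{4603} = \left(\frac{1}{-58}\right)^{2} + \frac{1}{4603} = \left(- \frac{1}{58}\right)^{2} + \frac{1}{4603} = \frac{1}{3364} + \frac{1}{4603} = \frac{7967}{15484492}$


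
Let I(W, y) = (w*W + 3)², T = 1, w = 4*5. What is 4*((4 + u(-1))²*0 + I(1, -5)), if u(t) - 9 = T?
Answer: 2116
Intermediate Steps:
w = 20
u(t) = 10 (u(t) = 9 + 1 = 10)
I(W, y) = (3 + 20*W)² (I(W, y) = (20*W + 3)² = (3 + 20*W)²)
4*((4 + u(-1))²*0 + I(1, -5)) = 4*((4 + 10)²*0 + (3 + 20*1)²) = 4*(14²*0 + (3 + 20)²) = 4*(196*0 + 23²) = 4*(0 + 529) = 4*529 = 2116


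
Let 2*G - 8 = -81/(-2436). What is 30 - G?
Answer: 42197/1624 ≈ 25.983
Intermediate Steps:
G = 6523/1624 (G = 4 + (-81/(-2436))/2 = 4 + (-81*(-1/2436))/2 = 4 + (1/2)*(27/812) = 4 + 27/1624 = 6523/1624 ≈ 4.0166)
30 - G = 30 - 1*6523/1624 = 30 - 6523/1624 = 42197/1624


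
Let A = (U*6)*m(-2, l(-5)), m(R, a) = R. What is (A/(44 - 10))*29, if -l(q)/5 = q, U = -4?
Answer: 696/17 ≈ 40.941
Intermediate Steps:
l(q) = -5*q
A = 48 (A = -4*6*(-2) = -24*(-2) = 48)
(A/(44 - 10))*29 = (48/(44 - 10))*29 = (48/34)*29 = (48*(1/34))*29 = (24/17)*29 = 696/17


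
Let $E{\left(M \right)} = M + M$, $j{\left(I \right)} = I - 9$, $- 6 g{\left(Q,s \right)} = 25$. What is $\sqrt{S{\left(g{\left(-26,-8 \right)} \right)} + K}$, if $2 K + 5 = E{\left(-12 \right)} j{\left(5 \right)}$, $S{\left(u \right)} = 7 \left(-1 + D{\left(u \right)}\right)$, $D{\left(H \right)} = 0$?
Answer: $\frac{\sqrt{154}}{2} \approx 6.2048$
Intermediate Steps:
$g{\left(Q,s \right)} = - \frac{25}{6}$ ($g{\left(Q,s \right)} = \left(- \frac{1}{6}\right) 25 = - \frac{25}{6}$)
$j{\left(I \right)} = -9 + I$ ($j{\left(I \right)} = I - 9 = -9 + I$)
$E{\left(M \right)} = 2 M$
$S{\left(u \right)} = -7$ ($S{\left(u \right)} = 7 \left(-1 + 0\right) = 7 \left(-1\right) = -7$)
$K = \frac{91}{2}$ ($K = - \frac{5}{2} + \frac{2 \left(-12\right) \left(-9 + 5\right)}{2} = - \frac{5}{2} + \frac{\left(-24\right) \left(-4\right)}{2} = - \frac{5}{2} + \frac{1}{2} \cdot 96 = - \frac{5}{2} + 48 = \frac{91}{2} \approx 45.5$)
$\sqrt{S{\left(g{\left(-26,-8 \right)} \right)} + K} = \sqrt{-7 + \frac{91}{2}} = \sqrt{\frac{77}{2}} = \frac{\sqrt{154}}{2}$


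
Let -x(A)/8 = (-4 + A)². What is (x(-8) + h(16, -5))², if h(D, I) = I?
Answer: 1338649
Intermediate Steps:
x(A) = -8*(-4 + A)²
(x(-8) + h(16, -5))² = (-8*(-4 - 8)² - 5)² = (-8*(-12)² - 5)² = (-8*144 - 5)² = (-1152 - 5)² = (-1157)² = 1338649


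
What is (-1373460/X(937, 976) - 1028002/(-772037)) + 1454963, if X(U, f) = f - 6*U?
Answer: 2609924250370469/1793441951 ≈ 1.4553e+6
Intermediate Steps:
(-1373460/X(937, 976) - 1028002/(-772037)) + 1454963 = (-1373460/(976 - 6*937) - 1028002/(-772037)) + 1454963 = (-1373460/(976 - 5622) - 1028002*(-1/772037)) + 1454963 = (-1373460/(-4646) + 1028002/772037) + 1454963 = (-1373460*(-1/4646) + 1028002/772037) + 1454963 = (686730/2323 + 1028002/772037) + 1454963 = 532569017656/1793441951 + 1454963 = 2609924250370469/1793441951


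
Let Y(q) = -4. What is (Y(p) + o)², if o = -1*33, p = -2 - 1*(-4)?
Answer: 1369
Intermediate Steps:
p = 2 (p = -2 + 4 = 2)
o = -33
(Y(p) + o)² = (-4 - 33)² = (-37)² = 1369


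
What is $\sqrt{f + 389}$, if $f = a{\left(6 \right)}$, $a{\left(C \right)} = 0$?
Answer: $\sqrt{389} \approx 19.723$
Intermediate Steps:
$f = 0$
$\sqrt{f + 389} = \sqrt{0 + 389} = \sqrt{389}$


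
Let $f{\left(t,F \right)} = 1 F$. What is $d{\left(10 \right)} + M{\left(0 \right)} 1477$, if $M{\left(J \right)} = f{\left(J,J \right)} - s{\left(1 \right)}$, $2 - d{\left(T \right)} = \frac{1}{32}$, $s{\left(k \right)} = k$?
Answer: $- \frac{47201}{32} \approx -1475.0$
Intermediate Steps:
$f{\left(t,F \right)} = F$
$d{\left(T \right)} = \frac{63}{32}$ ($d{\left(T \right)} = 2 - \frac{1}{32} = \frac{63}{32}$)
$M{\left(J \right)} = -1 + J$ ($M{\left(J \right)} = J - 1 = -1 + J$)
$d{\left(10 \right)} + M{\left(0 \right)} 1477 = \frac{63}{32} + \left(-1 + 0\right) 1477 = \frac{63}{32} - 1477 = - \frac{47201}{32}$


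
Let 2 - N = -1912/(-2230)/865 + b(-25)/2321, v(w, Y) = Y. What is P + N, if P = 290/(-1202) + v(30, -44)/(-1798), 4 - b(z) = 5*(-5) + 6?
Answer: 2143576910857376/1209484421896025 ≈ 1.7723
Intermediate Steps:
b(z) = 23 (b(z) = 4 - (5*(-5) + 6) = 4 - (-25 + 6) = 4 - 1*(-19) = 4 + 19 = 23)
P = -117133/540299 (P = 290/(-1202) - 44/(-1798) = 290*(-1/1202) - 44*(-1/1798) = -145/601 + 22/899 = -117133/540299 ≈ -0.21679)
N = 4452691149/2238546475 (N = 2 - (-1912/(-2230)/865 + 23/2321) = 2 - (-1912*(-1/2230)*(1/865) + 23*(1/2321)) = 2 - ((956/1115)*(1/865) + 23/2321) = 2 - (956/964475 + 23/2321) = 2 - 1*24401801/2238546475 = 2 - 24401801/2238546475 = 4452691149/2238546475 ≈ 1.9891)
P + N = -117133/540299 + 4452691149/2238546475 = 2143576910857376/1209484421896025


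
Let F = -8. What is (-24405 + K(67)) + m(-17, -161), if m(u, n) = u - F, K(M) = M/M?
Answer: -24413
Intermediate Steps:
K(M) = 1
m(u, n) = 8 + u (m(u, n) = u - 1*(-8) = u + 8 = 8 + u)
(-24405 + K(67)) + m(-17, -161) = (-24405 + 1) + (8 - 17) = -24404 - 9 = -24413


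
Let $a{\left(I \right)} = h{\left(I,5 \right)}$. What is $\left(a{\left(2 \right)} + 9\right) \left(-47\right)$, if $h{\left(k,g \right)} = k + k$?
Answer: $-611$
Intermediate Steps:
$h{\left(k,g \right)} = 2 k$
$a{\left(I \right)} = 2 I$
$\left(a{\left(2 \right)} + 9\right) \left(-47\right) = \left(2 \cdot 2 + 9\right) \left(-47\right) = \left(4 + 9\right) \left(-47\right) = 13 \left(-47\right) = -611$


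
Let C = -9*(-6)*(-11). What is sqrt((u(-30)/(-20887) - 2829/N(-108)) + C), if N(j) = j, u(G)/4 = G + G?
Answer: I*sqrt(8917548561449)/125322 ≈ 23.828*I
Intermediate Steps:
u(G) = 8*G (u(G) = 4*(G + G) = 4*(2*G) = 8*G)
C = -594 (C = 54*(-11) = -594)
sqrt((u(-30)/(-20887) - 2829/N(-108)) + C) = sqrt(((8*(-30))/(-20887) - 2829/(-108)) - 594) = sqrt((-240*(-1/20887) - 2829*(-1/108)) - 594) = sqrt((240/20887 + 943/36) - 594) = sqrt(19705081/751932 - 594) = sqrt(-426942527/751932) = I*sqrt(8917548561449)/125322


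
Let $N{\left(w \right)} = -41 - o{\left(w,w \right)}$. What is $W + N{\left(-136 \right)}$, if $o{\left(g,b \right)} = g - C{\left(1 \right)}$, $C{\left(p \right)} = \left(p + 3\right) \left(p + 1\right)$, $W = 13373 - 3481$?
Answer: $9995$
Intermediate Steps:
$W = 9892$ ($W = 13373 - 3481 = 9892$)
$C{\left(p \right)} = \left(1 + p\right) \left(3 + p\right)$ ($C{\left(p \right)} = \left(3 + p\right) \left(1 + p\right) = \left(1 + p\right) \left(3 + p\right)$)
$o{\left(g,b \right)} = -8 + g$ ($o{\left(g,b \right)} = g - \left(3 + 1^{2} + 4 \cdot 1\right) = g - \left(3 + 1 + 4\right) = g - 8 = -8 + g$)
$N{\left(w \right)} = -33 - w$ ($N{\left(w \right)} = -41 - \left(-8 + w\right) = -33 - w$)
$W + N{\left(-136 \right)} = 9892 - -103 = 9892 + \left(-33 + 136\right) = 9892 + 103 = 9995$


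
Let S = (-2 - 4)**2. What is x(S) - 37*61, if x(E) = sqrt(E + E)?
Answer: -2257 + 6*sqrt(2) ≈ -2248.5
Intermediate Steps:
S = 36 (S = (-6)**2 = 36)
x(E) = sqrt(2)*sqrt(E) (x(E) = sqrt(2*E) = sqrt(2)*sqrt(E))
x(S) - 37*61 = sqrt(2)*sqrt(36) - 37*61 = sqrt(2)*6 - 2257 = 6*sqrt(2) - 2257 = -2257 + 6*sqrt(2)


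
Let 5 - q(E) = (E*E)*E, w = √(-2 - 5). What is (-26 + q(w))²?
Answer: 98 - 294*I*√7 ≈ 98.0 - 777.85*I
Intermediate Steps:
w = I*√7 (w = √(-7) = I*√7 ≈ 2.6458*I)
q(E) = 5 - E³ (q(E) = 5 - E*E*E = 5 - E²*E = 5 - E³)
(-26 + q(w))² = (-26 + (5 - (I*√7)³))² = (-26 + (5 - (-7)*I*√7))² = (-26 + (5 + 7*I*√7))² = (-21 + 7*I*√7)²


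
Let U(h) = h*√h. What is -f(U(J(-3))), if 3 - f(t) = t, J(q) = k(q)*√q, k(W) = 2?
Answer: -3 + 2*√2*3^(¾)*I^(3/2) ≈ -7.559 + 4.559*I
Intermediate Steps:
J(q) = 2*√q
U(h) = h^(3/2)
f(t) = 3 - t
-f(U(J(-3))) = -(3 - (2*√(-3))^(3/2)) = -(3 - (2*(I*√3))^(3/2)) = -(3 - (2*I*√3)^(3/2)) = -(3 - 2*√2*3^(¾)*I^(3/2)) = -3 + 2*√2*3^(¾)*I^(3/2)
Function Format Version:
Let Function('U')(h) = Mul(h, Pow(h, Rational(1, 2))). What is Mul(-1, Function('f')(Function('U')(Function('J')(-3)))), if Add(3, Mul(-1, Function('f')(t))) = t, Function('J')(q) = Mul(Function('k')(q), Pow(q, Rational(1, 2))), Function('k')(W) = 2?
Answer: Add(-3, Mul(2, Pow(2, Rational(1, 2)), Pow(3, Rational(3, 4)), Pow(I, Rational(3, 2)))) ≈ Add(-7.5590, Mul(4.5590, I))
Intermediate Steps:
Function('J')(q) = Mul(2, Pow(q, Rational(1, 2)))
Function('U')(h) = Pow(h, Rational(3, 2))
Function('f')(t) = Add(3, Mul(-1, t))
Mul(-1, Function('f')(Function('U')(Function('J')(-3)))) = Mul(-1, Add(3, Mul(-1, Pow(Mul(2, Pow(-3, Rational(1, 2))), Rational(3, 2))))) = Mul(-1, Add(3, Mul(-1, Pow(Mul(2, Mul(I, Pow(3, Rational(1, 2)))), Rational(3, 2))))) = Mul(-1, Add(3, Mul(-1, Pow(Mul(2, I, Pow(3, Rational(1, 2))), Rational(3, 2))))) = Mul(-1, Add(3, Mul(-1, Mul(2, Pow(2, Rational(1, 2)), Pow(3, Rational(3, 4)), Pow(I, Rational(3, 2)))))) = Mul(-1, Add(3, Mul(-2, Pow(2, Rational(1, 2)), Pow(3, Rational(3, 4)), Pow(I, Rational(3, 2))))) = Add(-3, Mul(2, Pow(2, Rational(1, 2)), Pow(3, Rational(3, 4)), Pow(I, Rational(3, 2))))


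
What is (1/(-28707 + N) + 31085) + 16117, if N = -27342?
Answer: 2645624897/56049 ≈ 47202.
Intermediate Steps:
(1/(-28707 + N) + 31085) + 16117 = (1/(-28707 - 27342) + 31085) + 16117 = (1/(-56049) + 31085) + 16117 = (-1/56049 + 31085) + 16117 = 1742283164/56049 + 16117 = 2645624897/56049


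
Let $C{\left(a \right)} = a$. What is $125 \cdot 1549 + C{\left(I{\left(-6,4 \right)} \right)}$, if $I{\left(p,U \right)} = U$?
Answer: $193629$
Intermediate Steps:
$125 \cdot 1549 + C{\left(I{\left(-6,4 \right)} \right)} = 125 \cdot 1549 + 4 = 193625 + 4 = 193629$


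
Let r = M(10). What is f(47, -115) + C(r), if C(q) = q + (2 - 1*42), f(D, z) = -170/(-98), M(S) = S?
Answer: -1385/49 ≈ -28.265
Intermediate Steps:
r = 10
f(D, z) = 85/49 (f(D, z) = -170*(-1/98) = 85/49)
C(q) = -40 + q (C(q) = q + (2 - 42) = q - 40 = -40 + q)
f(47, -115) + C(r) = 85/49 + (-40 + 10) = 85/49 - 30 = -1385/49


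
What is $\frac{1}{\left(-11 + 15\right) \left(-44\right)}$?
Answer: $- \frac{1}{176} \approx -0.0056818$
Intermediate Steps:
$\frac{1}{\left(-11 + 15\right) \left(-44\right)} = \frac{1}{4 \left(-44\right)} = \frac{1}{-176} = - \frac{1}{176}$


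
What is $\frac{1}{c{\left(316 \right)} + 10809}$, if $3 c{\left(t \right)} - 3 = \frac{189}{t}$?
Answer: $\frac{316}{3416023} \approx 9.2505 \cdot 10^{-5}$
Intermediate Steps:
$c{\left(t \right)} = 1 + \frac{63}{t}$ ($c{\left(t \right)} = 1 + \frac{189 \frac{1}{t}}{3} = 1 + \frac{63}{t}$)
$\frac{1}{c{\left(316 \right)} + 10809} = \frac{1}{\frac{63 + 316}{316} + 10809} = \frac{1}{\frac{1}{316} \cdot 379 + 10809} = \frac{1}{\frac{379}{316} + 10809} = \frac{1}{\frac{3416023}{316}} = \frac{316}{3416023}$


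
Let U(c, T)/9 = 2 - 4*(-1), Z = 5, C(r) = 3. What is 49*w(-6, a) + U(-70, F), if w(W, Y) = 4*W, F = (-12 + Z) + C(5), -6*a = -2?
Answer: -1122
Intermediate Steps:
a = ⅓ (a = -⅙*(-2) = ⅓ ≈ 0.33333)
F = -4 (F = (-12 + 5) + 3 = -7 + 3 = -4)
U(c, T) = 54 (U(c, T) = 9*(2 - 4*(-1)) = 9*(2 + 4) = 9*6 = 54)
49*w(-6, a) + U(-70, F) = 49*(4*(-6)) + 54 = 49*(-24) + 54 = -1176 + 54 = -1122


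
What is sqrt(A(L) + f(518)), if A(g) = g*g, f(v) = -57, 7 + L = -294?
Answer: 4*sqrt(5659) ≈ 300.91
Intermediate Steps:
L = -301 (L = -7 - 294 = -301)
A(g) = g**2
sqrt(A(L) + f(518)) = sqrt((-301)**2 - 57) = sqrt(90601 - 57) = sqrt(90544) = 4*sqrt(5659)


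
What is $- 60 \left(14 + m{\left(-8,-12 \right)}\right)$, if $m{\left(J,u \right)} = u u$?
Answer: $-9480$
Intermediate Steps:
$m{\left(J,u \right)} = u^{2}$
$- 60 \left(14 + m{\left(-8,-12 \right)}\right) = - 60 \left(14 + \left(-12\right)^{2}\right) = - 60 \left(14 + 144\right) = \left(-60\right) 158 = -9480$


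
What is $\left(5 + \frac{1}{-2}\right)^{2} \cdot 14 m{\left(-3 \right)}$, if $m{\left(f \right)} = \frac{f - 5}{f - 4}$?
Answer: $324$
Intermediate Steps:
$m{\left(f \right)} = \frac{-5 + f}{-4 + f}$
$\left(5 + \frac{1}{-2}\right)^{2} \cdot 14 m{\left(-3 \right)} = \left(5 + \frac{1}{-2}\right)^{2} \cdot 14 \frac{-5 - 3}{-4 - 3} = \left(5 - \frac{1}{2}\right)^{2} \cdot 14 \frac{1}{-7} \left(-8\right) = \left(\frac{9}{2}\right)^{2} \cdot 14 \left(\left(- \frac{1}{7}\right) \left(-8\right)\right) = \frac{81}{4} \cdot 14 \cdot \frac{8}{7} = \frac{567}{2} \cdot \frac{8}{7} = 324$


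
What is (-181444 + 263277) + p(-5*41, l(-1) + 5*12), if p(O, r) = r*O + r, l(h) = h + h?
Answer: 70001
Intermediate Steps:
l(h) = 2*h
p(O, r) = r + O*r (p(O, r) = O*r + r = r + O*r)
(-181444 + 263277) + p(-5*41, l(-1) + 5*12) = (-181444 + 263277) + (2*(-1) + 5*12)*(1 - 5*41) = 81833 + (-2 + 60)*(1 - 205) = 81833 + 58*(-204) = 81833 - 11832 = 70001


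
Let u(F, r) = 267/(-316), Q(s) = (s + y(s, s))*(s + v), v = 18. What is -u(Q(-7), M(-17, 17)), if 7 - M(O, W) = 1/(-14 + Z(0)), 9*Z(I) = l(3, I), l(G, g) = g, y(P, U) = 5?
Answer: 267/316 ≈ 0.84494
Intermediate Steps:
Z(I) = I/9
M(O, W) = 99/14 (M(O, W) = 7 - 1/(-14 + (⅑)*0) = 7 - 1/(-14 + 0) = 7 - 1/(-14) = 7 - 1*(-1/14) = 7 + 1/14 = 99/14)
Q(s) = (5 + s)*(18 + s) (Q(s) = (s + 5)*(s + 18) = (5 + s)*(18 + s))
u(F, r) = -267/316 (u(F, r) = 267*(-1/316) = -267/316)
-u(Q(-7), M(-17, 17)) = -1*(-267/316) = 267/316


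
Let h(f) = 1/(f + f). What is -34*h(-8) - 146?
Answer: -1151/8 ≈ -143.88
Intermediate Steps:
h(f) = 1/(2*f)
-34*h(-8) - 146 = -17/(-8) - 146 = -17*(-1)/8 - 146 = -34*(-1/16) - 146 = 17/8 - 146 = -1151/8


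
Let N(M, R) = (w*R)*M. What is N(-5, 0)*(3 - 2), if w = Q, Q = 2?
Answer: 0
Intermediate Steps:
w = 2
N(M, R) = 2*M*R (N(M, R) = (2*R)*M = 2*M*R)
N(-5, 0)*(3 - 2) = (2*(-5)*0)*(3 - 2) = 0*1 = 0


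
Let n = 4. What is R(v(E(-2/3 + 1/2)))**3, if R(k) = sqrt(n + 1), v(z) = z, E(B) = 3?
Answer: 5*sqrt(5) ≈ 11.180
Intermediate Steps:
R(k) = sqrt(5) (R(k) = sqrt(4 + 1) = sqrt(5))
R(v(E(-2/3 + 1/2)))**3 = (sqrt(5))**3 = 5*sqrt(5)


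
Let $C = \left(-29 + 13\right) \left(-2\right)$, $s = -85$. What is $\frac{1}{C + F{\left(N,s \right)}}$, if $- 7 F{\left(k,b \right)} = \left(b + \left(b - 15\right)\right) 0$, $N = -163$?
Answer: $\frac{1}{32} \approx 0.03125$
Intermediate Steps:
$C = 32$ ($C = \left(-16\right) \left(-2\right) = 32$)
$F{\left(k,b \right)} = 0$ ($F{\left(k,b \right)} = - \frac{\left(b + \left(b - 15\right)\right) 0}{7} = - \frac{\left(b + \left(-15 + b\right)\right) 0}{7} = - \frac{\left(-15 + 2 b\right) 0}{7} = \left(- \frac{1}{7}\right) 0 = 0$)
$\frac{1}{C + F{\left(N,s \right)}} = \frac{1}{32 + 0} = \frac{1}{32}$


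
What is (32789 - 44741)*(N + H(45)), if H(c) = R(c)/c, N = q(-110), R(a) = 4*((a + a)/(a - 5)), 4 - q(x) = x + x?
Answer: -13398192/5 ≈ -2.6796e+6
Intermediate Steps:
q(x) = 4 - 2*x (q(x) = 4 - (x + x) = 4 - 2*x)
R(a) = 8*a/(-5 + a) (R(a) = 4*((2*a)/(-5 + a)) = 4*(2*a/(-5 + a)) = 8*a/(-5 + a))
N = 224 (N = 4 - 2*(-110) = 4 + 220 = 224)
H(c) = 8/(-5 + c) (H(c) = (8*c/(-5 + c))/c = 8/(-5 + c))
(32789 - 44741)*(N + H(45)) = (32789 - 44741)*(224 + 8/(-5 + 45)) = -11952*(224 + 8/40) = -11952*(224 + 8*(1/40)) = -11952*(224 + ⅕) = -11952*1121/5 = -13398192/5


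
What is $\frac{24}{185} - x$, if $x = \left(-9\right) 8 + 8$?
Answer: $\frac{11864}{185} \approx 64.13$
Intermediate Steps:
$x = -64$ ($x = -72 + 8 = -64$)
$\frac{24}{185} - x = \frac{24}{185} - -64 = 24 \cdot \frac{1}{185} + 64 = \frac{24}{185} + 64 = \frac{11864}{185}$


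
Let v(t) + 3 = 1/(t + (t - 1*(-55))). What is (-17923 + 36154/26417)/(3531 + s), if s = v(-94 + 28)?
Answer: -36454551749/7176310135 ≈ -5.0798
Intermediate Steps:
v(t) = -3 + 1/(55 + 2*t) (v(t) = -3 + 1/(t + (t - 1*(-55))) = -3 + 1/(t + (t + 55)) = -3 + 1/(t + (55 + t)) = -3 + 1/(55 + 2*t))
s = -232/77 (s = 2*(-82 - 3*(-94 + 28))/(55 + 2*(-94 + 28)) = 2*(-82 - 3*(-66))/(55 + 2*(-66)) = 2*(-82 + 198)/(55 - 132) = 2*116/(-77) = 2*(-1/77)*116 = -232/77 ≈ -3.0130)
(-17923 + 36154/26417)/(3531 + s) = (-17923 + 36154/26417)/(3531 - 232/77) = (-17923 + 36154*(1/26417))/(271655/77) = (-17923 + 36154/26417)*(77/271655) = -473435737/26417*77/271655 = -36454551749/7176310135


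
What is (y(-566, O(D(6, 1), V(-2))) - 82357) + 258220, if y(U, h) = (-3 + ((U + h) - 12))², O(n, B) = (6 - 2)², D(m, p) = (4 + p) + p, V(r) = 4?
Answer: 495088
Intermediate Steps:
D(m, p) = 4 + 2*p
O(n, B) = 16 (O(n, B) = 4² = 16)
y(U, h) = (-15 + U + h)² (y(U, h) = (-3 + (-12 + U + h))² = (-15 + U + h)²)
(y(-566, O(D(6, 1), V(-2))) - 82357) + 258220 = ((-15 - 566 + 16)² - 82357) + 258220 = ((-565)² - 82357) + 258220 = (319225 - 82357) + 258220 = 236868 + 258220 = 495088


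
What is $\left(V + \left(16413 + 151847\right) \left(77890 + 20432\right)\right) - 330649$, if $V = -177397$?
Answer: $16543151674$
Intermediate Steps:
$\left(V + \left(16413 + 151847\right) \left(77890 + 20432\right)\right) - 330649 = \left(-177397 + \left(16413 + 151847\right) \left(77890 + 20432\right)\right) - 330649 = \left(-177397 + 168260 \cdot 98322\right) - 330649 = \left(-177397 + 16543659720\right) - 330649 = 16543482323 - 330649 = 16543151674$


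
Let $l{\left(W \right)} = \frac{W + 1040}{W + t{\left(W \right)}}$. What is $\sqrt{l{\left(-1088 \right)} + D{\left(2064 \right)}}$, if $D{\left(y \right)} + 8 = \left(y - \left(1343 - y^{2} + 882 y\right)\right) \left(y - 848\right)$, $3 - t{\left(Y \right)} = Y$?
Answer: $2 \sqrt{741872170} \approx 54475.0$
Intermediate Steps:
$t{\left(Y \right)} = 3 - Y$
$l{\left(W \right)} = \frac{1040}{3} + \frac{W}{3}$ ($l{\left(W \right)} = \frac{W + 1040}{W - \left(-3 + W\right)} = \frac{1040 + W}{3} = \left(1040 + W\right) \frac{1}{3} = \frac{1040}{3} + \frac{W}{3}$)
$D{\left(y \right)} = -8 + \left(-848 + y\right) \left(-1343 + y^{2} - 881 y\right)$ ($D{\left(y \right)} = -8 + \left(y - \left(1343 - y^{2} + 882 y\right)\right) \left(y - 848\right) = -8 + \left(y - \left(1343 - y^{2} + 882 y\right)\right) \left(-848 + y\right) = -8 + \left(-1343 + y^{2} - 881 y\right) \left(-848 + y\right) = -8 + \left(-848 + y\right) \left(-1343 + y^{2} - 881 y\right)$)
$\sqrt{l{\left(-1088 \right)} + D{\left(2064 \right)}} = \sqrt{\left(\frac{1040}{3} + \frac{1}{3} \left(-1088\right)\right) + \left(1138856 + 2064^{3} - 1729 \cdot 2064^{2} + 745745 \cdot 2064\right)} = \sqrt{\left(\frac{1040}{3} - \frac{1088}{3}\right) + \left(1138856 + 8792838144 - 7365705984 + 1539217680\right)} = \sqrt{-16 + \left(1138856 + 8792838144 - 7365705984 + 1539217680\right)} = \sqrt{-16 + 2967488696} = \sqrt{2967488680} = 2 \sqrt{741872170}$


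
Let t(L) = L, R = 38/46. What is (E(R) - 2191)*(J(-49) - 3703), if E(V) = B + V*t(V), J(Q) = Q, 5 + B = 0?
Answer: 4357283896/529 ≈ 8.2368e+6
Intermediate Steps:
R = 19/23 (R = 38*(1/46) = 19/23 ≈ 0.82609)
B = -5 (B = -5 + 0 = -5)
E(V) = -5 + V**2 (E(V) = -5 + V*V = -5 + V**2)
(E(R) - 2191)*(J(-49) - 3703) = ((-5 + (19/23)**2) - 2191)*(-49 - 3703) = ((-5 + 361/529) - 2191)*(-3752) = (-2284/529 - 2191)*(-3752) = -1161323/529*(-3752) = 4357283896/529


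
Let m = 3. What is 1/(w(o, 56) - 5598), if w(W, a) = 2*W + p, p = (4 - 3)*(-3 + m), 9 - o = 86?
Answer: -1/5752 ≈ -0.00017385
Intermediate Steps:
o = -77 (o = 9 - 1*86 = 9 - 86 = -77)
p = 0 (p = (4 - 3)*(-3 + 3) = 1*0 = 0)
w(W, a) = 2*W (w(W, a) = 2*W + 0 = 2*W)
1/(w(o, 56) - 5598) = 1/(2*(-77) - 5598) = 1/(-154 - 5598) = 1/(-5752) = -1/5752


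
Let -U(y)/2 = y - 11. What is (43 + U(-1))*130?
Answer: 8710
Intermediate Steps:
U(y) = 22 - 2*y (U(y) = -2*(y - 11) = -2*(-11 + y) = 22 - 2*y)
(43 + U(-1))*130 = (43 + (22 - 2*(-1)))*130 = (43 + (22 + 2))*130 = (43 + 24)*130 = 67*130 = 8710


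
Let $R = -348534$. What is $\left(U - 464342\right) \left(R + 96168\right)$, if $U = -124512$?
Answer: $148606728564$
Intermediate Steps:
$\left(U - 464342\right) \left(R + 96168\right) = \left(-124512 - 464342\right) \left(-348534 + 96168\right) = \left(-588854\right) \left(-252366\right) = 148606728564$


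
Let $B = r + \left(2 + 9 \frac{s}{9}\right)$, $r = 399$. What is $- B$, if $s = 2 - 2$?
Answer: $-401$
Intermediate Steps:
$s = 0$ ($s = 2 - 2 = 0$)
$B = 401$ ($B = 399 + \left(2 + 9 \cdot \frac{0}{9}\right) = 399 + \left(2 + 9 \cdot 0 \cdot \frac{1}{9}\right) = 399 + \left(2 + 9 \cdot 0\right) = 399 + \left(2 + 0\right) = 399 + 2 = 401$)
$- B = \left(-1\right) 401 = -401$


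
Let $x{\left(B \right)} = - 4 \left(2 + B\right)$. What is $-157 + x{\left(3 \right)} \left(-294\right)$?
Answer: $5723$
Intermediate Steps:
$x{\left(B \right)} = -8 - 4 B$
$-157 + x{\left(3 \right)} \left(-294\right) = -157 + \left(-8 - 12\right) \left(-294\right) = -157 - -5880 = -157 + 5880 = 5723$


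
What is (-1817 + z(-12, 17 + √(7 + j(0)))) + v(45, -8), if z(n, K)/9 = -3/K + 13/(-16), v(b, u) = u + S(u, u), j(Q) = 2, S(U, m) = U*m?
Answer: -141573/80 ≈ -1769.7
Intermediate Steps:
v(b, u) = u + u² (v(b, u) = u + u*u = u + u²)
z(n, K) = -117/16 - 27/K (z(n, K) = 9*(-3/K + 13/(-16)) = 9*(-3/K + 13*(-1/16)) = 9*(-3/K - 13/16) = 9*(-13/16 - 3/K) = -117/16 - 27/K)
(-1817 + z(-12, 17 + √(7 + j(0)))) + v(45, -8) = (-1817 + (-117/16 - 27/(17 + √(7 + 2)))) - 8*(1 - 8) = (-1817 + (-117/16 - 27/(17 + √9))) - 8*(-7) = (-1817 + (-117/16 - 27/(17 + 3))) + 56 = (-1817 + (-117/16 - 27/20)) + 56 = (-1817 - 693/80) + 56 = -146053/80 + 56 = -141573/80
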